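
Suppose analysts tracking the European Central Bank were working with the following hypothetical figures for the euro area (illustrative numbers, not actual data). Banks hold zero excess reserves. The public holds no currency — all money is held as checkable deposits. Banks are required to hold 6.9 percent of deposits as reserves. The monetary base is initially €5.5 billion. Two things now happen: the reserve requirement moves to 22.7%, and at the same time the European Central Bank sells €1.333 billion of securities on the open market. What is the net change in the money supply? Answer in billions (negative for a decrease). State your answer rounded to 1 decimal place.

-61.4 billion

Before: m₁ = 1 / (0.069) ≈ 14.4928, MB₁ = 5.5, so M₁ = 14.4928 × 5.5 = 79.7104 billion.
After: m₂ = 1 / (0.227) ≈ 4.4053, MB₂ = 5.5 − 1.333 = 4.167, so M₂ = 4.4053 × 4.167 ≈ 18.3569 billion.
ΔM = M₂ − M₁ = 18.3569 − 79.7104 = -61.3535 billion.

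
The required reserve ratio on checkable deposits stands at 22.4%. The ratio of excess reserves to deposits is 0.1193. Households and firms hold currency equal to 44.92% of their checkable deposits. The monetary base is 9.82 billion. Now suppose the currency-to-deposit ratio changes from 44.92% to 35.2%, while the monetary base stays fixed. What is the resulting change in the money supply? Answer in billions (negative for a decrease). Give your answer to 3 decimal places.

Initially m₁ = (1 + 0.4492) / (0.224 + 0.1193 + 0.4492) ≈ 1.82864, so M₁ = 1.82864 × 9.82 ≈ 17.9572 billion.
After the change m₂ = (1 + 0.352) / (0.224 + 0.1193 + 0.352) ≈ 1.94448, so M₂ = 1.94448 × 9.82 ≈ 19.0948 billion.
ΔM = M₂ − M₁ = 19.0948 − 17.9572 = 1.1376 billion.

1.138 billion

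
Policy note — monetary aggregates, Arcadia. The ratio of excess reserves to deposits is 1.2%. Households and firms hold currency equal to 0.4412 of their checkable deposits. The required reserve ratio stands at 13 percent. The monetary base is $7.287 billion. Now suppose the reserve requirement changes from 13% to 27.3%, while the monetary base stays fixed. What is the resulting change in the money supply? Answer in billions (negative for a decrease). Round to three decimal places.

-3.546 billion

Initially m₁ = (1 + 0.4412) / (0.13 + 0.012 + 0.4412) ≈ 2.47119, so M₁ = 2.47119 × 7.287 ≈ 18.0076 billion.
After the change m₂ = (1 + 0.4412) / (0.273 + 0.012 + 0.4412) ≈ 1.98458, so M₂ = 1.98458 × 7.287 ≈ 14.4616 billion.
ΔM = M₂ − M₁ = 14.4616 − 18.0076 = -3.546 billion.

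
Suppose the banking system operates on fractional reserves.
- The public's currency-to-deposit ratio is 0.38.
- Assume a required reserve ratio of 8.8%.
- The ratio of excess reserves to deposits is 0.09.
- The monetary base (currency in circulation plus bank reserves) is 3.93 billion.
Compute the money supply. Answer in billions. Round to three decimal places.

9.719 billion

The money multiplier is m = (1 + c) / (rr + e + c) = (1 + 0.38) / (0.088 + 0.09 + 0.38) ≈ 2.47312.
So M = m × MB = 2.47312 × 3.93 ≈ 9.7194 billion.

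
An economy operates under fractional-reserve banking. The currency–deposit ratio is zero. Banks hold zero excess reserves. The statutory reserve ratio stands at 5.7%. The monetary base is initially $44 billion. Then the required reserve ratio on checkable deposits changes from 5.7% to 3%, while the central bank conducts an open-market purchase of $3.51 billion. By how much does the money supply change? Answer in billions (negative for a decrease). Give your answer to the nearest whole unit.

$812 billion

Before: m₁ = 1 / (0.057) ≈ 17.5439, MB₁ = 44, so M₁ = 17.5439 × 44 = 771.9316 billion.
After: m₂ = 1 / (0.03) ≈ 33.3333, MB₂ = 44 + 3.51 = 47.51, so M₂ = 33.3333 × 47.51 ≈ 1583.6651 billion.
ΔM = M₂ − M₁ = 1583.6651 − 771.9316 = 811.7335 billion.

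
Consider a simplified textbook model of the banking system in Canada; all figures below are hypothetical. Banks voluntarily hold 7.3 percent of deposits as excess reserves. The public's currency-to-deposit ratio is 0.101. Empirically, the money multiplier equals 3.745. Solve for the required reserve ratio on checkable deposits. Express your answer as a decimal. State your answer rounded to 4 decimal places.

0.1200

Using m = 3.745. Since m = (1 + c)/(c + rr + e), the denominator satisfies c + rr + e = (1 + c)/m = (1 + 0.101) / 3.745 ≈ 0.293992.
With c = 0.101 and e = 0.073, the required reserve ratio on checkable deposits is 0.293992 − 0.101 − 0.073 = 0.119992.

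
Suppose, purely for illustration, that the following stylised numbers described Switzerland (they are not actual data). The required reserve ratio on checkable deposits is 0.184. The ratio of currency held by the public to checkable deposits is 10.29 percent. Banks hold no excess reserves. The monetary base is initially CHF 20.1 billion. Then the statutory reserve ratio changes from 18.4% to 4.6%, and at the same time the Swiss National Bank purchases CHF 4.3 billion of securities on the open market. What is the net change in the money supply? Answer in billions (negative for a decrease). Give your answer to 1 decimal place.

CHF 103.5 billion

Before: m₁ = (1 + 0.1029) / (0.184 + 0.1029) ≈ 3.8442, MB₁ = 20.1, so M₁ = 3.8442 × 20.1 ≈ 77.2684 billion.
After: m₂ = (1 + 0.1029) / (0.046 + 0.1029) ≈ 7.4070, MB₂ = 20.1 + 4.3 = 24.4, so M₂ = 7.4070 × 24.4 = 180.7308 billion.
ΔM = M₂ − M₁ = 180.7308 − 77.2684 = 103.4624 billion.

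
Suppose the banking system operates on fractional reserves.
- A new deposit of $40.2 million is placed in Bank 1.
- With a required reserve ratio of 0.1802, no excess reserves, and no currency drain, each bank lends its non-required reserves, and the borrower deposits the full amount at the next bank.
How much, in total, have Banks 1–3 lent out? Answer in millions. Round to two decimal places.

Bank i lends (1 − rr)^i of the original deposit: Bank 1 lends 40.2·0.8198 ≈ 32.9560, Bank 2 lends 40.2·0.8198² ≈ 27.0173, and so on.
Summing a geometric series: total = 40.2·[0.8198·(1 − 0.8198^3) / (1 − 0.8198)] ≈ 82.1220 million.

$82.12 million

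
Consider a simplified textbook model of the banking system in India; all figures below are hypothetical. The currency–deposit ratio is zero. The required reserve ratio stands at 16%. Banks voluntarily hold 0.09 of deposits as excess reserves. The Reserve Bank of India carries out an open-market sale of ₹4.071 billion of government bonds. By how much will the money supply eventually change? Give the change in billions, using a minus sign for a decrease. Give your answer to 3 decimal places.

-16.284 billion

The money multiplier is m = 1 / (rr + e) = 1 / (0.16 + 0.09) = 4.
The sale removes 4.071 billion of base, so ΔM = m × ΔMB = 4 × (−4.071) = -16.284 billion.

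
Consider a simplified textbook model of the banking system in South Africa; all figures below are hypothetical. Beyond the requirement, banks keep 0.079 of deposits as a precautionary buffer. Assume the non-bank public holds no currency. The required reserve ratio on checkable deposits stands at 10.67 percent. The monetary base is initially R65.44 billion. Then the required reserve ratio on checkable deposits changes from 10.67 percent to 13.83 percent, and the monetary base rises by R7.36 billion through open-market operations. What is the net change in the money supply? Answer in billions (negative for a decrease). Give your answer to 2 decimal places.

Before: m₁ = 1 / (0.1067 + 0.079) ≈ 5.38503, MB₁ = 65.44, so M₁ = 5.38503 × 65.44 ≈ 352.3964 billion.
After: m₂ = 1 / (0.1383 + 0.079) ≈ 4.60193, MB₂ = 65.44 + 7.36 = 72.8, so M₂ = 4.60193 × 72.8 ≈ 335.0205 billion.
ΔM = M₂ − M₁ = 335.0205 − 352.3964 = -17.3759 billion.

-17.38 billion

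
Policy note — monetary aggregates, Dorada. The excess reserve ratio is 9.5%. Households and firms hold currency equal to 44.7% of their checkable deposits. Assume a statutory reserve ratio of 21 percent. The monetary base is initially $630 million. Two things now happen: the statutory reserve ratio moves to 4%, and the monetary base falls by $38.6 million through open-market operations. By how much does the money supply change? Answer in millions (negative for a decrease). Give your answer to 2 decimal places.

Before: m₁ = (1 + 0.447) / (0.21 + 0.095 + 0.447) ≈ 1.924202, MB₁ = 630, so M₁ = 1.924202 × 630 ≈ 1212.2473 million.
After: m₂ = (1 + 0.447) / (0.04 + 0.095 + 0.447) ≈ 2.486254, MB₂ = 630 − 38.6 = 591.4, so M₂ = 2.486254 × 591.4 ≈ 1470.3706 million.
ΔM = M₂ − M₁ = 1470.3706 − 1212.2473 = 258.1233 million.

$258.12 million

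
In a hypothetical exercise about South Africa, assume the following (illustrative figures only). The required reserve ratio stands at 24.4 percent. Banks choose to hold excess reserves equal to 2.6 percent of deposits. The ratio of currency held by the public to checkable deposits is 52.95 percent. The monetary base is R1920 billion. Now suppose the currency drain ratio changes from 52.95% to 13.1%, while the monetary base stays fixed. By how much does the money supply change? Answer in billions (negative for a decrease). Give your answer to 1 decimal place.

Initially m₁ = (1 + 0.5295) / (0.244 + 0.026 + 0.5295) ≈ 1.913071, so M₁ = 1.913071 × 1920 ≈ 3673.0963 billion.
After the change m₂ = (1 + 0.131) / (0.244 + 0.026 + 0.131) ≈ 2.820449, so M₂ = 2.820449 × 1920 ≈ 5415.2621 billion.
ΔM = M₂ − M₁ = 5415.2621 − 3673.0963 = 1742.1658 billion.

R1742.2 billion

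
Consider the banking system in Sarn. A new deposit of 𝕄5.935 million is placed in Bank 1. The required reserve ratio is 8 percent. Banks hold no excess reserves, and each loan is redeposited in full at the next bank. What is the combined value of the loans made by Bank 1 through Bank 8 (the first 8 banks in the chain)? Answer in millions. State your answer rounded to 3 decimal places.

𝕄33.224 million

Bank i lends (1 − rr)^i of the original deposit: Bank 1 lends 5.935·0.9200 = 5.4602, Bank 2 lends 5.935·0.9200² ≈ 5.0234, and so on.
Summing a geometric series: total = 5.935·[0.9200·(1 − 0.9200^8) / (1 − 0.9200)] ≈ 33.2240 million.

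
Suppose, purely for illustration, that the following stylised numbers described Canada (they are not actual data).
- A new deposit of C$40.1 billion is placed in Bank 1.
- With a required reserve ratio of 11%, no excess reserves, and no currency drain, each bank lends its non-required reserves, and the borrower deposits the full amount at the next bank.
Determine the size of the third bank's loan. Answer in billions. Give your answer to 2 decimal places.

Each bank lends a fraction (1 − rr) = 0.8900 of the deposit it receives, so Bank 3 receives 40.1·0.8900^2 and lends 40.1·0.8900^3 ≈ 28.2693 billion.

C$28.27 billion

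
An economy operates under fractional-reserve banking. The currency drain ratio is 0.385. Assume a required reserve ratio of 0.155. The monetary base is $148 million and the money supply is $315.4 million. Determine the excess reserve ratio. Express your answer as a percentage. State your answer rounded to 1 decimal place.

11.0%

Using m = M/MB = 315.4/148 ≈ 2.131081. Since m = (1 + c)/(c + rr + e), the denominator satisfies c + rr + e = (1 + c)/m = (1 + 0.385) / 2.131081 ≈ 0.649905.
With c = 0.385 and rr = 0.155, the excess reserve ratio is 0.649905 − 0.385 − 0.155 = 0.109905.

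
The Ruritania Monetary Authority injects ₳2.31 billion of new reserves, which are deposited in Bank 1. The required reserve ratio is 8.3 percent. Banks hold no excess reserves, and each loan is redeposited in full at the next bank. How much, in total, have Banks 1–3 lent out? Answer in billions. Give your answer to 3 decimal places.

₳5.842 billion

Bank i lends (1 − rr)^i of the original deposit: Bank 1 lends 2.31·0.9170 ≈ 2.1183, Bank 2 lends 2.31·0.9170² ≈ 1.9425, and so on.
Summing a geometric series: total = 2.31·[0.9170·(1 − 0.9170^3) / (1 − 0.9170)] ≈ 5.8420 billion.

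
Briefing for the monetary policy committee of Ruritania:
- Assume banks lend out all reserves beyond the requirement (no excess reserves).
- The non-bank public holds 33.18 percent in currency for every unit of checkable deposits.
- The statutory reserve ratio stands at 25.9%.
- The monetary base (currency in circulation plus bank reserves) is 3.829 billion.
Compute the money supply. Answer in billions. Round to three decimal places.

The money multiplier is m = (1 + c) / (rr + c) = (1 + 0.3318) / (0.259 + 0.3318) ≈ 2.25423.
So M = m × MB = 2.25423 × 3.829 ≈ 8.6314 billion.

8.631 billion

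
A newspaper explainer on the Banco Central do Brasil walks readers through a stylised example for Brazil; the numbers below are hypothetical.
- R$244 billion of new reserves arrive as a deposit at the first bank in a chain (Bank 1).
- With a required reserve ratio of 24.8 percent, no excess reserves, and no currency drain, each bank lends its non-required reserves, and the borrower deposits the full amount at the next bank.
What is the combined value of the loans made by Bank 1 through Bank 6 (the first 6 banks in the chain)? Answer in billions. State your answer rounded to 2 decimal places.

Bank i lends (1 − rr)^i of the original deposit: Bank 1 lends 244·0.7520 = 183.4880, Bank 2 lends 244·0.7520² ≈ 137.9830, and so on.
Summing a geometric series: total = 244·[0.7520·(1 − 0.7520^6) / (1 − 0.7520)] ≈ 606.0688 billion.

R$606.07 billion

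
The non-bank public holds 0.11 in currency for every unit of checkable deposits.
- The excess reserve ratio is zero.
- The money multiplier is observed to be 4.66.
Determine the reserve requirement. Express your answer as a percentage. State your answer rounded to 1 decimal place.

12.8%

Using m = 4.66. Since m = (1 + c)/(c + rr + e), the denominator satisfies c + rr + e = (1 + c)/m = (1 + 0.11) / 4.66 ≈ 0.238197.
With c = 0.11 and e = 0, the reserve requirement is 0.238197 − 0.11 − 0 = 0.128197.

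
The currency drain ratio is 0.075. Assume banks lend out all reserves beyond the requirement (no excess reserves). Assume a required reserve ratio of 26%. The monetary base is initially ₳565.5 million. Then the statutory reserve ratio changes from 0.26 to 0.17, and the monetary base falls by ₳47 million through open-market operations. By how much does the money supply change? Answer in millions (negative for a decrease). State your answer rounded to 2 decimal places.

₳460.39 million

Before: m₁ = (1 + 0.075) / (0.26 + 0.075) ≈ 3.208955, MB₁ = 565.5, so M₁ = 3.208955 × 565.5 ≈ 1814.6641 million.
After: m₂ = (1 + 0.075) / (0.17 + 0.075) ≈ 4.387755, MB₂ = 565.5 − 47 = 518.5, so M₂ = 4.387755 × 518.5 ≈ 2275.051 million.
ΔM = M₂ − M₁ = 2275.051 − 1814.6641 = 460.3869 million.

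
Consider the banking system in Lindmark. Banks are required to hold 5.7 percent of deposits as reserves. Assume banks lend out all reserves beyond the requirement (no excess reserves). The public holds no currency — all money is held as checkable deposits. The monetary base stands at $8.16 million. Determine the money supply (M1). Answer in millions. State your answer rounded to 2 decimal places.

$143.16 million

With no currency drain or excess reserves, the money multiplier is m = 1/rr = 1/0.057 ≈ 17.5439.
Money supply M = m × MB = 17.5439 × 8.16 ≈ 143.1582 million.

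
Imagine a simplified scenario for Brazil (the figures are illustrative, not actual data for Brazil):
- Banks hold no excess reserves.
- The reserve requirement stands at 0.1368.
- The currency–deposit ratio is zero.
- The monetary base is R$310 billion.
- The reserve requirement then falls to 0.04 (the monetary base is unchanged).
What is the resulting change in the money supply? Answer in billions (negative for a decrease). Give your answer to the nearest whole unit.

R$5484 billion

Initially m₁ = 1 / (0.1368) ≈ 7.3099, so M₁ = 7.3099 × 310 = 2266.069 billion.
After the change m₂ = 1 / (0.04) = 25, so M₂ = 25 × 310 = 7750 billion.
ΔM = M₂ − M₁ = 7750 − 2266.069 = 5483.931 billion.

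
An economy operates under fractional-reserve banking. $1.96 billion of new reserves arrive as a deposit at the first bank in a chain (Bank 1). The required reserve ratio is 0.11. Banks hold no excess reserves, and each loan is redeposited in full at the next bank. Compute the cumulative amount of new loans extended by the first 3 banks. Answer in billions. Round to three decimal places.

Bank i lends (1 − rr)^i of the original deposit: Bank 1 lends 1.96·0.8900 = 1.7444, Bank 2 lends 1.96·0.8900² ≈ 1.5525, and so on.
Summing a geometric series: total = 1.96·[0.8900·(1 − 0.8900^3) / (1 − 0.8900)] ≈ 4.6787 billion.

$4.679 billion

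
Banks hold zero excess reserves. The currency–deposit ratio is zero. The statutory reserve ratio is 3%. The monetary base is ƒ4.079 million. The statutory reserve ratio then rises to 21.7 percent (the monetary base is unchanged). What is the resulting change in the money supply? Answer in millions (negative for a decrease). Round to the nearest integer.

Initially m₁ = 1 / (0.03) ≈ 33.3333, so M₁ = 33.3333 × 4.079 ≈ 135.9665 million.
After the change m₂ = 1 / (0.217) ≈ 4.6083, so M₂ = 4.6083 × 4.079 ≈ 18.7973 million.
ΔM = M₂ − M₁ = 18.7973 − 135.9665 = -117.1692 million.

-117 million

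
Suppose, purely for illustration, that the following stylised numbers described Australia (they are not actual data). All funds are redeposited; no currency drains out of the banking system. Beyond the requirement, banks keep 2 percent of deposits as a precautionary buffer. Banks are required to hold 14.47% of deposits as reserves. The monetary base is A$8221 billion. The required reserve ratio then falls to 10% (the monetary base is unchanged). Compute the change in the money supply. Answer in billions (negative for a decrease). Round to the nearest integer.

Initially m₁ = 1 / (0.1447 + 0.02) ≈ 6.07165, so M₁ = 6.07165 × 8221 ≈ 49915.0347 billion.
After the change m₂ = 1 / (0.1 + 0.02) ≈ 8.33333, so M₂ = 8.33333 × 8221 ≈ 68508.3059 billion.
ΔM = M₂ − M₁ = 68508.3059 − 49915.0347 = 18593.2712 billion.

A$18593 billion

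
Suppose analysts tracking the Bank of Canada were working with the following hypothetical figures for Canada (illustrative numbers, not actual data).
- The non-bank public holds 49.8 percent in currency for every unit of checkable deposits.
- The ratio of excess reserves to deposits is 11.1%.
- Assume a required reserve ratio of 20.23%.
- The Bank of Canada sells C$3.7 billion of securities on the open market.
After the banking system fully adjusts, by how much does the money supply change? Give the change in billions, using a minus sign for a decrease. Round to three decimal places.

-6.832 billion

The money multiplier is m = (1 + c) / (rr + e + c) = (1 + 0.498) / (0.2023 + 0.111 + 0.498) ≈ 1.84642.
The sale removes 3.7 billion of base, so ΔM = m × ΔMB = 1.84642 × (−3.7) ≈ -6.8318 billion.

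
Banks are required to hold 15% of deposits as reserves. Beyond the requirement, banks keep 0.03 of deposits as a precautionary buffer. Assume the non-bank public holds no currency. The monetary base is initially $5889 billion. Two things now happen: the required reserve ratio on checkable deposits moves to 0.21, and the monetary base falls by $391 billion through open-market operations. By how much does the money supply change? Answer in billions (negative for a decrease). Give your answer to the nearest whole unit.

-9808 billion

Before: m₁ = 1 / (0.15 + 0.03) ≈ 5.55556, MB₁ = 5889, so M₁ = 5.55556 × 5889 ≈ 32716.6928 billion.
After: m₂ = 1 / (0.21 + 0.03) ≈ 4.16667, MB₂ = 5889 − 391 = 5498, so M₂ = 4.16667 × 5498 ≈ 22908.3517 billion.
ΔM = M₂ − M₁ = 22908.3517 − 32716.6928 = -9808.3411 billion.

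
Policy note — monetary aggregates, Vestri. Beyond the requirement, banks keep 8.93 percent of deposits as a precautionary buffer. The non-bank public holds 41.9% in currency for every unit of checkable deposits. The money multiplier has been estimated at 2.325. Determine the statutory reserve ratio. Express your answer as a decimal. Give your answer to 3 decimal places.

Using m = 2.325. Since m = (1 + c)/(c + rr + e), the denominator satisfies c + rr + e = (1 + c)/m = (1 + 0.419) / 2.325 ≈ 0.610323.
With c = 0.419 and e = 0.0893, the statutory reserve ratio is 0.610323 − 0.419 − 0.0893 = 0.102023.

0.102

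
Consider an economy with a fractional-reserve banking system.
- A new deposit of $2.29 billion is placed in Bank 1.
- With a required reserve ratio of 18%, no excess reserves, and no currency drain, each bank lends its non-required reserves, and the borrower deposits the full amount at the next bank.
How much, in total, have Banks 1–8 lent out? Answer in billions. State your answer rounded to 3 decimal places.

Bank i lends (1 − rr)^i of the original deposit: Bank 1 lends 2.29·0.8200 = 1.8778, Bank 2 lends 2.29·0.8200² ≈ 1.5398, and so on.
Summing a geometric series: total = 2.29·[0.8200·(1 − 0.8200^8) / (1 − 0.8200)] ≈ 8.2997 billion.

$8.300 billion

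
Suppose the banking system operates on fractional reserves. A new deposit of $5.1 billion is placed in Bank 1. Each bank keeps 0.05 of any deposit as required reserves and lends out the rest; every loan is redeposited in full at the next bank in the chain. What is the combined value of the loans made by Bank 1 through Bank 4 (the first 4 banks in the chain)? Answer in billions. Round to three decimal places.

$17.974 billion

Bank i lends (1 − rr)^i of the original deposit: Bank 1 lends 5.1·0.9500 = 4.8450, Bank 2 lends 5.1·0.9500² ≈ 4.6027, and so on.
Summing a geometric series: total = 5.1·[0.9500·(1 − 0.9500^4) / (1 − 0.9500)] ≈ 17.9743 billion.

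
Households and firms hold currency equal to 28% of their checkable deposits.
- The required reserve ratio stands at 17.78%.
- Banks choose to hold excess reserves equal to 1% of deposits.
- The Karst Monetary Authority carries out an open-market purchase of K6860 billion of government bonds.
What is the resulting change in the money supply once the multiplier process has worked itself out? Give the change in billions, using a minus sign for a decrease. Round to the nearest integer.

The money multiplier is m = (1 + c) / (rr + e + c) = (1 + 0.28) / (0.1778 + 0.01 + 0.28) ≈ 2.73621.
The purchase adds 6860 billion of base, so ΔM = m × ΔMB = 2.73621 × (+6860) = 18770.4006 billion.

K18770 billion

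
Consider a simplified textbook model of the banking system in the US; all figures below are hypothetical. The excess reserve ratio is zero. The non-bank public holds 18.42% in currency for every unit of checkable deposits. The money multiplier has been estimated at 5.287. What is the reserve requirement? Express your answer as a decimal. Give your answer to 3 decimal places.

Using m = 5.287. Since m = (1 + c)/(c + rr + e), the denominator satisfies c + rr + e = (1 + c)/m = (1 + 0.1842) / 5.287 ≈ 0.223983.
With c = 0.1842 and e = 0, the reserve requirement is 0.223983 − 0.1842 − 0 = 0.039783.

0.040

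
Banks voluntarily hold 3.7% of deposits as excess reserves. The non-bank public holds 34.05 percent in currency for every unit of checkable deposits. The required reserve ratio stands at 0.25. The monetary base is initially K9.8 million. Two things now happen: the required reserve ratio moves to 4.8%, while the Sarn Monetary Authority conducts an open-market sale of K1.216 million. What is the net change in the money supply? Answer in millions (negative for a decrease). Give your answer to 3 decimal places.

K6.108 million

Before: m₁ = (1 + 0.3405) / (0.25 + 0.037 + 0.3405) ≈ 2.13625, MB₁ = 9.8, so M₁ = 2.13625 × 9.8 ≈ 20.9352 million.
After: m₂ = (1 + 0.3405) / (0.048 + 0.037 + 0.3405) ≈ 3.15041, MB₂ = 9.8 − 1.216 = 8.584, so M₂ = 3.15041 × 8.584 ≈ 27.0431 million.
ΔM = M₂ − M₁ = 27.0431 − 20.9352 = 6.1079 million.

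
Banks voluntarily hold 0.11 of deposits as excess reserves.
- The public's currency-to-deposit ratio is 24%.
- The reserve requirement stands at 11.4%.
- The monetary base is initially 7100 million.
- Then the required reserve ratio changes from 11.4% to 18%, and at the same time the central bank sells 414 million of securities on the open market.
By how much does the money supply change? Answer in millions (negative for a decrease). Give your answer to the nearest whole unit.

-3331 million

Before: m₁ = (1 + 0.24) / (0.114 + 0.11 + 0.24) ≈ 2.67241, MB₁ = 7100, so M₁ = 2.67241 × 7100 = 18974.111 million.
After: m₂ = (1 + 0.24) / (0.18 + 0.11 + 0.24) ≈ 2.33962, MB₂ = 7100 − 414 = 6686, so M₂ = 2.33962 × 6686 ≈ 15642.6993 million.
ΔM = M₂ − M₁ = 15642.6993 − 18974.111 = -3331.4117 million.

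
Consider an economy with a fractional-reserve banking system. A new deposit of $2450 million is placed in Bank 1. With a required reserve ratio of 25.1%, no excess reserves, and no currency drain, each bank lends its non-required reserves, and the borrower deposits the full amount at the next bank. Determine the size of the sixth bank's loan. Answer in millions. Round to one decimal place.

$432.6 million

Each bank lends a fraction (1 − rr) = 0.7490 of the deposit it receives, so Bank 6 receives 2450·0.7490^5 and lends 2450·0.7490^6 ≈ 432.5706 million.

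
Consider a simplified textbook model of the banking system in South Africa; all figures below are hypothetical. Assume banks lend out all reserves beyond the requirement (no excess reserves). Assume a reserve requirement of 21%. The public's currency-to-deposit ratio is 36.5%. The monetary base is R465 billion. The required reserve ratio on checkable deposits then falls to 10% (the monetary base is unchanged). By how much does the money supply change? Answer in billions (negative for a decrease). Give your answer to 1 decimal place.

R261.1 billion

Initially m₁ = (1 + 0.365) / (0.21 + 0.365) ≈ 2.37391, so M₁ = 2.37391 × 465 ≈ 1103.8682 billion.
After the change m₂ = (1 + 0.365) / (0.1 + 0.365) ≈ 2.93548, so M₂ = 2.93548 × 465 = 1364.9982 billion.
ΔM = M₂ − M₁ = 1364.9982 − 1103.8682 = 261.13 billion.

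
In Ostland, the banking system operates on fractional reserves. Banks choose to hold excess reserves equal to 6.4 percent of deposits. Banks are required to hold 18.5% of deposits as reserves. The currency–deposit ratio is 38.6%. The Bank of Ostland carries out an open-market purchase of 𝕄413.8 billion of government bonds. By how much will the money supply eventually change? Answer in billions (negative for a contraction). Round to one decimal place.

The money multiplier is m = (1 + c) / (rr + e + c) = (1 + 0.386) / (0.185 + 0.064 + 0.386) ≈ 2.18268.
The purchase adds 413.8 billion of base, so ΔM = m × ΔMB = 2.18268 × (+413.8) ≈ 903.193 billion.

𝕄903.2 billion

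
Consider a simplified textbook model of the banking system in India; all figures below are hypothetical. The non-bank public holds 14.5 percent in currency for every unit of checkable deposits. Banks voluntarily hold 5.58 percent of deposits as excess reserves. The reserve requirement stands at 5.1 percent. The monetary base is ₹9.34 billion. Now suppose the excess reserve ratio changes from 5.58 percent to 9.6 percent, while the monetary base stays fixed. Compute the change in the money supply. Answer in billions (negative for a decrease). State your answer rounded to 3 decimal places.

-5.847 billion

Initially m₁ = (1 + 0.145) / (0.051 + 0.0558 + 0.145) ≈ 4.54726, so M₁ = 4.54726 × 9.34 ≈ 42.4714 billion.
After the change m₂ = (1 + 0.145) / (0.051 + 0.096 + 0.145) ≈ 3.92123, so M₂ = 3.92123 × 9.34 ≈ 36.6243 billion.
ΔM = M₂ − M₁ = 36.6243 − 42.4714 = -5.8471 billion.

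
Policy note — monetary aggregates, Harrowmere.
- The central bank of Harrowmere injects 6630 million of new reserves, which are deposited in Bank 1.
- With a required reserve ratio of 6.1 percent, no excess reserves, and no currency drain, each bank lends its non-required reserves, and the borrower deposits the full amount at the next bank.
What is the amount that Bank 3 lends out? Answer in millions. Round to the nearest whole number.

Each bank lends a fraction (1 − rr) = 0.9390 of the deposit it receives, so Bank 3 receives 6630·0.9390^2 and lends 6630·0.9390^3 ≈ 5489.2158 million.

5489 million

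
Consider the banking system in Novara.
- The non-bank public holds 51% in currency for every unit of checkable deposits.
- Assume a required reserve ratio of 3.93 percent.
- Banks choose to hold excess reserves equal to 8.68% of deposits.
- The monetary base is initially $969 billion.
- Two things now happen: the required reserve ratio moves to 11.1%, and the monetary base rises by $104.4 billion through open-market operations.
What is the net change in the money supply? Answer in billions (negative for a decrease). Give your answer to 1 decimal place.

Before: m₁ = (1 + 0.51) / (0.0393 + 0.0868 + 0.51) ≈ 2.373841, MB₁ = 969, so M₁ = 2.373841 × 969 ≈ 2300.2519 billion.
After: m₂ = (1 + 0.51) / (0.111 + 0.0868 + 0.51) ≈ 2.133371, MB₂ = 969 + 104.4 = 1073.4, so M₂ = 2.133371 × 1073.4 ≈ 2289.9604 billion.
ΔM = M₂ − M₁ = 2289.9604 − 2300.2519 = -10.2915 billion.

-10.3 billion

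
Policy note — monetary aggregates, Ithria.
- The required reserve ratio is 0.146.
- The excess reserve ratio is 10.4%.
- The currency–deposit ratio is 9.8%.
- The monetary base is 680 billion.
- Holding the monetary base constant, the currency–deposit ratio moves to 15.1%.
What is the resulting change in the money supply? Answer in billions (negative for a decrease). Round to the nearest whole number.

-194 billion

Initially m₁ = (1 + 0.098) / (0.146 + 0.104 + 0.098) ≈ 3.1552, so M₁ = 3.1552 × 680 = 2145.536 billion.
After the change m₂ = (1 + 0.151) / (0.146 + 0.104 + 0.151) ≈ 2.8703, so M₂ = 2.8703 × 680 = 1951.804 billion.
ΔM = M₂ − M₁ = 1951.804 − 2145.536 = -193.732 billion.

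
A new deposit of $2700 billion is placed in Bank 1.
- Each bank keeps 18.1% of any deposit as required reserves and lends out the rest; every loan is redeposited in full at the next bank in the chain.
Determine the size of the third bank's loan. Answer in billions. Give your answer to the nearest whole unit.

$1483 billion

Each bank lends a fraction (1 − rr) = 0.8190 of the deposit it receives, so Bank 3 receives 2700·0.8190^2 and lends 2700·0.8190^3 ≈ 1483.2538 billion.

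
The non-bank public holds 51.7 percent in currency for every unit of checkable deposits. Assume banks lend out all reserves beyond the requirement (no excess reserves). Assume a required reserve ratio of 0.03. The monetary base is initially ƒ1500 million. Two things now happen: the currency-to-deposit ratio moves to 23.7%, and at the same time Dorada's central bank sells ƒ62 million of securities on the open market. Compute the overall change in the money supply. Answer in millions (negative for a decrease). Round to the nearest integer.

Before: m₁ = (1 + 0.517) / (0.03 + 0.517) ≈ 2.77331, MB₁ = 1500, so M₁ = 2.77331 × 1500 = 4159.965 million.
After: m₂ = (1 + 0.237) / (0.03 + 0.237) ≈ 4.63296, MB₂ = 1500 − 62 = 1438, so M₂ = 4.63296 × 1438 ≈ 6662.1965 million.
ΔM = M₂ − M₁ = 6662.1965 − 4159.965 = 2502.2315 million.

ƒ2502 million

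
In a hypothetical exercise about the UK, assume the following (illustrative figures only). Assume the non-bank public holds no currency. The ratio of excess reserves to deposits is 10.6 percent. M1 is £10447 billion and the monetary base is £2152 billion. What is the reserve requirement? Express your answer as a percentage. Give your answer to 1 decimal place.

Using m = M/MB = 10447/2152 ≈ 4.854554. Since m = (1 + c)/(c + rr + e), the denominator satisfies c + rr + e = (1 + c)/m = (1 + 0) / 4.854554 ≈ 0.205992.
With c = 0 and e = 0.106, the reserve requirement is 0.205992 − 0 − 0.106 = 0.099992.

10.0%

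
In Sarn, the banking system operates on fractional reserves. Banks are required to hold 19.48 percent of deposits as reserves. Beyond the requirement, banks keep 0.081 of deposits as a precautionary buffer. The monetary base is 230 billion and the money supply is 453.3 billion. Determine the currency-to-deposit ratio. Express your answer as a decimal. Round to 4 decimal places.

0.4701

Using m = M/MB = 453.3/230 ≈ 1.970870. From m = (1 + c)/(c + rr + e), rearranging gives 1 + c = m·(c + rr + e), so c·(1 − m) = m·(rr + e) − 1.
Hence c = [m·(rr + e) − 1]/(1 − m) = [1.970870 × (0.1948 + 0.081) − 1] / (1 − 1.970870) ≈ 0.470129.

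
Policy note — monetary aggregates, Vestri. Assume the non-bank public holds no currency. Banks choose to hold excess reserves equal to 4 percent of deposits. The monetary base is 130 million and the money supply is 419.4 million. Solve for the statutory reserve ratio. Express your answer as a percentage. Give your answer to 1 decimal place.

27.0%

Using m = M/MB = 419.4/130 ≈ 3.226154. Since m = (1 + c)/(c + rr + e), the denominator satisfies c + rr + e = (1 + c)/m = (1 + 0) / 3.226154 ≈ 0.309967.
With c = 0 and e = 0.04, the statutory reserve ratio is 0.309967 − 0 − 0.04 = 0.269967.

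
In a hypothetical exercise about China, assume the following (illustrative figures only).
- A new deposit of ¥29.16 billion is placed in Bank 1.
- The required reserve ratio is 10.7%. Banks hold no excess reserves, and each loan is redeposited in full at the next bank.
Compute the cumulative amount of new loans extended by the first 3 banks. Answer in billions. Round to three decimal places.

¥70.059 billion

Bank i lends (1 − rr)^i of the original deposit: Bank 1 lends 29.16·0.8930 ≈ 26.0399, Bank 2 lends 29.16·0.8930² ≈ 23.2536, and so on.
Summing a geometric series: total = 29.16·[0.8930·(1 − 0.8930^3) / (1 − 0.8930)] ≈ 70.0590 billion.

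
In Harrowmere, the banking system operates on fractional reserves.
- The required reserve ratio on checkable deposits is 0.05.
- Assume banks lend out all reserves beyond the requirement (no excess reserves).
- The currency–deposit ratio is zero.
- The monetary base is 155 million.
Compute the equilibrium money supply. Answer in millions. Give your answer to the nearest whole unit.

With no currency drain or excess reserves, the money multiplier is m = 1/rr = 1/0.05 = 20.
Money supply M = m × MB = 20 × 155 = 3100 million.

3100 million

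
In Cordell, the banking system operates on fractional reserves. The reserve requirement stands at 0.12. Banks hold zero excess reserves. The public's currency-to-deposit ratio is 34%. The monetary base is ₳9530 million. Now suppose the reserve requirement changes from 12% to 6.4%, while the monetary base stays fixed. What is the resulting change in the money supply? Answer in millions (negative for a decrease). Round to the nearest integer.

₳3848 million

Initially m₁ = (1 + 0.34) / (0.12 + 0.34) ≈ 2.91304, so M₁ = 2.91304 × 9530 = 27761.2712 million.
After the change m₂ = (1 + 0.34) / (0.064 + 0.34) ≈ 3.31683, so M₂ = 3.31683 × 9530 = 31609.3899 million.
ΔM = M₂ − M₁ = 31609.3899 − 27761.2712 = 3848.1187 million.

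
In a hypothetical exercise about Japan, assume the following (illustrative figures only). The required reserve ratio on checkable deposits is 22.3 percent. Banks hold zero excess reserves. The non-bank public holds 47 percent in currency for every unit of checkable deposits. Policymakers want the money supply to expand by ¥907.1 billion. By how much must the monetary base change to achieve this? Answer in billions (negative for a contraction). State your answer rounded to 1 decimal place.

¥427.6 billion

The money multiplier is m = (1 + c) / (rr + c) = (1 + 0.47) / (0.223 + 0.47) ≈ 2.12121.
ΔMB = ΔM / m = (+907.1) / 2.12121 ≈ 427.6333 billion.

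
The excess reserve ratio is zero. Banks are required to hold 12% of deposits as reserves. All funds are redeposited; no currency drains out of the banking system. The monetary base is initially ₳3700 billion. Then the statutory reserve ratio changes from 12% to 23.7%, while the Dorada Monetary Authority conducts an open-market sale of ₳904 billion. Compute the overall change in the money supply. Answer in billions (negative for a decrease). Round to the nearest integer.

-19036 billion

Before: m₁ = 1 / (0.12) ≈ 8.33333, MB₁ = 3700, so M₁ = 8.33333 × 3700 = 30833.321 billion.
After: m₂ = 1 / (0.237) ≈ 4.21941, MB₂ = 3700 − 904 = 2796, so M₂ = 4.21941 × 2796 ≈ 11797.4704 billion.
ΔM = M₂ − M₁ = 11797.4704 − 30833.321 = -19035.8506 billion.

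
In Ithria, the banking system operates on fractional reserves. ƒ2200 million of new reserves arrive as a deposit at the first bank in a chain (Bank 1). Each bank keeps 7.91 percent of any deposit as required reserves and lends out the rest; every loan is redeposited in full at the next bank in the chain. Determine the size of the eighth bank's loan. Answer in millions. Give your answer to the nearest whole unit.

ƒ1138 million

Each bank lends a fraction (1 − rr) = 0.9209 of the deposit it receives, so Bank 8 receives 2200·0.9209^7 and lends 2200·0.9209^8 ≈ 1137.9481 million.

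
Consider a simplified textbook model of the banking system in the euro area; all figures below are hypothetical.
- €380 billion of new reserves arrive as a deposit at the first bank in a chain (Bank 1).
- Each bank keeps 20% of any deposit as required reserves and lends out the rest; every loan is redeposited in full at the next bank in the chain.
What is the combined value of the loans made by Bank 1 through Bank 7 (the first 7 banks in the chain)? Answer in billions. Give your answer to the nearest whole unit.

Bank i lends (1 − rr)^i of the original deposit: Bank 1 lends 380·0.8000 = 304.0000, Bank 2 lends 380·0.8000² = 243.2000, and so on.
Summing a geometric series: total = 380·[0.8000·(1 − 0.8000^7) / (1 − 0.8000)] ≈ 1201.2329 billion.

€1201 billion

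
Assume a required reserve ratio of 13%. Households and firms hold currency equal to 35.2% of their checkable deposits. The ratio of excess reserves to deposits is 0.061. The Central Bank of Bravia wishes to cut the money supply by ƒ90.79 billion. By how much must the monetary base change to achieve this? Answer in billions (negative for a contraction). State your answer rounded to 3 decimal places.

-36.464 billion

The money multiplier is m = (1 + c) / (rr + e + c) = (1 + 0.352) / (0.13 + 0.061 + 0.352) ≈ 2.489871.
ΔMB = ΔM / m = (−90.79) / 2.489871 ≈ -36.4637 billion.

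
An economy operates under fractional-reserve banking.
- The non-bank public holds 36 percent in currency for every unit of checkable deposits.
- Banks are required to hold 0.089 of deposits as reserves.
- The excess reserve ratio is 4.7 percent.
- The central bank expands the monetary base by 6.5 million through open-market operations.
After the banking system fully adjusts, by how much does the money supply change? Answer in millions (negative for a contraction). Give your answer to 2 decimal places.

The money multiplier is m = (1 + c) / (rr + e + c) = (1 + 0.36) / (0.089 + 0.047 + 0.36) ≈ 2.7419.
The purchase adds 6.5 million of base, so ΔM = m × ΔMB = 2.7419 × (+6.5) ≈ 17.8224 million.

17.82 million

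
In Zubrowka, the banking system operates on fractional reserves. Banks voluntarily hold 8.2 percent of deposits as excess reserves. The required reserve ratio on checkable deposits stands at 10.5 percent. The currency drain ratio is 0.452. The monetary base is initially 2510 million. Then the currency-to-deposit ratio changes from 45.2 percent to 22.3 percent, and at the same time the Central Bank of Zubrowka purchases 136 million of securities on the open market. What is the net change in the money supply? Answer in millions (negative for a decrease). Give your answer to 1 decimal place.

2189.4 million

Before: m₁ = (1 + 0.452) / (0.105 + 0.082 + 0.452) ≈ 2.272300, MB₁ = 2510, so M₁ = 2.272300 × 2510 = 5703.473 million.
After: m₂ = (1 + 0.223) / (0.105 + 0.082 + 0.223) ≈ 2.982927, MB₂ = 2510 + 136 = 2646, so M₂ = 2.982927 × 2646 ≈ 7892.8248 million.
ΔM = M₂ − M₁ = 7892.8248 − 5703.473 = 2189.3518 million.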